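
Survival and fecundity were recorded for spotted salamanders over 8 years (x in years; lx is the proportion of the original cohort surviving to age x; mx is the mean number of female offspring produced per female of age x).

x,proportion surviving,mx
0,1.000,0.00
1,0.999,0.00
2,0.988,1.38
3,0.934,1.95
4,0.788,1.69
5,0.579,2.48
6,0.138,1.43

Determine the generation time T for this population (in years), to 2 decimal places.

lx·mx: 0, 0, 1.36344, 1.8213, 1.33172, 1.43592, 0.19734 → R0 = 6.14972
x·lx·mx: 0, 0, 2.72688, 5.4639, 5.32688, 7.1796, 1.18404 → Σ = 21.8813
T = 21.8813 / 6.14972 = 3.558097… → 3.56

3.56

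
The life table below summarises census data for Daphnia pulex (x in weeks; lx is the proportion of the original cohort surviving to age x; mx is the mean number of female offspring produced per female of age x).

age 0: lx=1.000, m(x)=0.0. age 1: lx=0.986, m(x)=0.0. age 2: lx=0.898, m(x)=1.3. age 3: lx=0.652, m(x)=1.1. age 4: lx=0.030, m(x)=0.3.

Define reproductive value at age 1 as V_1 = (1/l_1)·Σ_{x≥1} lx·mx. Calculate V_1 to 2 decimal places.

lx·mx for x ≥ 1: 0, 1.1674, 0.7172, 0.009 → sum = 1.8936
V_1 = 1.8936 / l_1 = 1.8936 / 0.986 = 1.920487… → 1.92

1.92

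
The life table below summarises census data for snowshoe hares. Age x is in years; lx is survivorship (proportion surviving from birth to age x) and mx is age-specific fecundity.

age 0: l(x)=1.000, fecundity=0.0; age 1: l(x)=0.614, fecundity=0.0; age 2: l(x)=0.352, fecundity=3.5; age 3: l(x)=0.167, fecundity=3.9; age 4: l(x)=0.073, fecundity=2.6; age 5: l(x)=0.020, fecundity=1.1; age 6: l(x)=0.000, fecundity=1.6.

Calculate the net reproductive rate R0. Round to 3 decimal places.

2.095

lx·mx by age: 0, 0, 1.232, 0.6513, 0.1898, 0.022, 0
R0 = Σ lx·mx = 2.0951 → 2.095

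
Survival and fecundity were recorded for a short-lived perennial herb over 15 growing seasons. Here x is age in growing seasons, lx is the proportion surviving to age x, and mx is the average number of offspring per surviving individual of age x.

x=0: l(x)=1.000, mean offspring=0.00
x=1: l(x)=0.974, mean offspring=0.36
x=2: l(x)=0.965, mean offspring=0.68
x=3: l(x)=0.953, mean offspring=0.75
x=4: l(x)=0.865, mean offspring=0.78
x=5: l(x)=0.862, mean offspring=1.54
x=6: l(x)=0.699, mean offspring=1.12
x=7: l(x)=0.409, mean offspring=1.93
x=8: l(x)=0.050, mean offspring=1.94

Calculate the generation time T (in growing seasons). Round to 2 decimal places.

lx·mx: 0, 0.35064, 0.6562, 0.71475, 0.6747, 1.32748, 0.78288, 0.78937, 0.097 → R0 = 5.39302
x·lx·mx: 0, 0.35064, 1.3124, 2.14425, 2.6988, 6.6374, 4.69728, 5.52559, 0.776 → Σ = 24.14236
T = 24.14236 / 5.39302 = 4.476594… → 4.48

4.48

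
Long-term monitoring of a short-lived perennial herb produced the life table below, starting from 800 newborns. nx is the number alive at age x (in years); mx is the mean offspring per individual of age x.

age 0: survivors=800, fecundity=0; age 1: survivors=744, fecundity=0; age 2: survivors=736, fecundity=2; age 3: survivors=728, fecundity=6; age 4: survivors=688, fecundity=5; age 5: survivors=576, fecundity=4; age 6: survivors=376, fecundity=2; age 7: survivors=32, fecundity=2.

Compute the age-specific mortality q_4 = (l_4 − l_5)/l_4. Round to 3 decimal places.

lx = nx/n0 = nx/800: 1, 0.93, 0.92, 0.91, 0.86, 0.72, 0.47, 0.04
q_4 = (l_4 − l_5) / l_4 = (0.86 − 0.72) / 0.86
     = 0.14 / 0.86 = 0.162791… → 0.163

0.163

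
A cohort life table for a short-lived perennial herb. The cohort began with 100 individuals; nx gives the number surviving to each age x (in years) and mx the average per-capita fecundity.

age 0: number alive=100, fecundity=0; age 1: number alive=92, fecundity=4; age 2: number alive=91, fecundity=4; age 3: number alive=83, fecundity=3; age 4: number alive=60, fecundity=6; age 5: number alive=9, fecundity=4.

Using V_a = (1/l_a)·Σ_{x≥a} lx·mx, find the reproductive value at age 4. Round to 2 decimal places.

lx = nx/n0 = nx/100: 1, 0.92, 0.91, 0.83, 0.6, 0.09
lx·mx for x ≥ 4: 3.6, 0.36 → sum = 3.96
V_4 = 3.96 / l_4 = 3.96 / 0.6 = 6.6 → 6.60

6.60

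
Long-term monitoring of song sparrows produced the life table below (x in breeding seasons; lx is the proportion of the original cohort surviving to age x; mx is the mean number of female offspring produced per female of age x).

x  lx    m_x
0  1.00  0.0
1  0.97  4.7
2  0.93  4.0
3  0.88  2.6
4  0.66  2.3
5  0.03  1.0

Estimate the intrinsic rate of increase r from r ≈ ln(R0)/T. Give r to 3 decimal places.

1.205

R0 = Σ lx·mx = 0 + 4.559 + 3.72 + 2.288 + 1.518 + 0.03 = 12.115
Σ x·lx·mx = 25.085; T = 25.085/12.115 = 2.07057…
r ≈ ln(R0)/T = ln(12.115)/2.07057… = 1.20471… → 1.205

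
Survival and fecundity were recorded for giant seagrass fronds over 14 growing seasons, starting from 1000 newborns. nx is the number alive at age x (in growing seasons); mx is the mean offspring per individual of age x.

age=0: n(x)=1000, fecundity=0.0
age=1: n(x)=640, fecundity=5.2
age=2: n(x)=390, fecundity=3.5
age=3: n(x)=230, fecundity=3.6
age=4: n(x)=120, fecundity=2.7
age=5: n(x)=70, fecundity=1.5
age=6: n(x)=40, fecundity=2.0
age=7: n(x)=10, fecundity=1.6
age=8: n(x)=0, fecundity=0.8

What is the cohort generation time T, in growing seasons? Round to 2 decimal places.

1.81

lx = nx/n0 = nx/1000: 1, 0.64, 0.39, 0.23, 0.12, 0.07, 0.04, 0.01, 0
lx·mx: 0, 3.328, 1.365, 0.828, 0.324, 0.105, 0.08, 0.016, 0 → R0 = 6.046
x·lx·mx: 0, 3.328, 2.73, 2.484, 1.296, 0.525, 0.48, 0.112, 0 → Σ = 10.955
T = 10.955 / 6.046 = 1.811942… → 1.81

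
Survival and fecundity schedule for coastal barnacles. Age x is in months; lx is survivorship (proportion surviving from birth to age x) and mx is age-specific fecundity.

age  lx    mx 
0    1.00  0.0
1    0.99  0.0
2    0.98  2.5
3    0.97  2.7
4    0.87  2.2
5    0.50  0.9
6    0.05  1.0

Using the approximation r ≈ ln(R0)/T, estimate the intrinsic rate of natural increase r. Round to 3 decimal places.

0.656

R0 = Σ lx·mx = 0 + 0 + 2.45 + 2.619 + 1.914 + 0.45 + 0.05 = 7.483
Σ x·lx·mx = 22.963; T = 22.963/7.483 = 3.06869…
r ≈ ln(R0)/T = ln(7.483)/3.06869… = 0.65586… → 0.656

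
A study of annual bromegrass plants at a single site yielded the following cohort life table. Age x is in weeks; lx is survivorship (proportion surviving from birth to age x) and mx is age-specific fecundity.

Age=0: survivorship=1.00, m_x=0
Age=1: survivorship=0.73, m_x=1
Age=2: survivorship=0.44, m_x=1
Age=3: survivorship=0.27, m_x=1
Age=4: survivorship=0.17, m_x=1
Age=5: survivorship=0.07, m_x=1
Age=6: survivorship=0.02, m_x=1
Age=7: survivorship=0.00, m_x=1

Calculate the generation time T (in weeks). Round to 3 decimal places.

2.100

lx·mx: 0, 0.73, 0.44, 0.27, 0.17, 0.07, 0.02, 0 → R0 = 1.7
x·lx·mx: 0, 0.73, 0.88, 0.81, 0.68, 0.35, 0.12, 0 → Σ = 3.57
T = 3.57 / 1.7 = 2.1 → 2.100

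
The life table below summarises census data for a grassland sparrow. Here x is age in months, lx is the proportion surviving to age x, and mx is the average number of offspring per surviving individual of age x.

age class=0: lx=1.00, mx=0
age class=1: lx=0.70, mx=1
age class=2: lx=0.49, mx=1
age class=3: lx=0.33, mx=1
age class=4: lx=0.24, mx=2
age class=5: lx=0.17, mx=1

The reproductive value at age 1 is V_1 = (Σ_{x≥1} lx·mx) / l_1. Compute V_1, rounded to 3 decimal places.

3.100

lx·mx for x ≥ 1: 0.7, 0.49, 0.33, 0.48, 0.17 → sum = 2.17
V_1 = 2.17 / l_1 = 2.17 / 0.7 = 3.1 → 3.100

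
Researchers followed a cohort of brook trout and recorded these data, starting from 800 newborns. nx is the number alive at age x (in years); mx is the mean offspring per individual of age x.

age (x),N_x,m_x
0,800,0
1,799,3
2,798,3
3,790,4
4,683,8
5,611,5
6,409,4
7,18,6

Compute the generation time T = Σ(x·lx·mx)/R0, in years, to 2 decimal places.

3.53

lx = nx/n0 = nx/800: 1, 0.99875, 0.9975, 0.9875, 0.85375, 0.76375, 0.51125, 0.0225
lx·mx: 0, 2.99625, 2.9925, 3.95, 6.83, 3.81875, 2.045, 0.135 → R0 = 22.7675
x·lx·mx: 0, 2.99625, 5.985, 11.85, 27.32, 19.09375, 12.27, 0.945 → Σ = 80.46
T = 80.46 / 22.7675 = 3.533985… → 3.53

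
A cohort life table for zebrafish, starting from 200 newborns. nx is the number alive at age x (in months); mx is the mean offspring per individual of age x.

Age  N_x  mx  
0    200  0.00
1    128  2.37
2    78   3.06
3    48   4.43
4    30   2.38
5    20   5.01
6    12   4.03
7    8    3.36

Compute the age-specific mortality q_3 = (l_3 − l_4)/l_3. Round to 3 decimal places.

0.375

lx = nx/n0 = nx/200: 1, 0.64, 0.39, 0.24, 0.15, 0.1, 0.06, 0.04
q_3 = (l_3 − l_4) / l_3 = (0.24 − 0.15) / 0.24
     = 0.09 / 0.24 = 0.375 → 0.375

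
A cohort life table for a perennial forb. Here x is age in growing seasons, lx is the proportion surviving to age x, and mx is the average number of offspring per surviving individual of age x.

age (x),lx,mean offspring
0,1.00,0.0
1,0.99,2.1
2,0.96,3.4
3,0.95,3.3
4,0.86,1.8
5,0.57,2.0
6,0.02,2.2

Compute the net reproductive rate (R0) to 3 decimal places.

lx·mx by age: 0, 2.079, 3.264, 3.135, 1.548, 1.14, 0.044
R0 = Σ lx·mx = 11.21 → 11.210

11.210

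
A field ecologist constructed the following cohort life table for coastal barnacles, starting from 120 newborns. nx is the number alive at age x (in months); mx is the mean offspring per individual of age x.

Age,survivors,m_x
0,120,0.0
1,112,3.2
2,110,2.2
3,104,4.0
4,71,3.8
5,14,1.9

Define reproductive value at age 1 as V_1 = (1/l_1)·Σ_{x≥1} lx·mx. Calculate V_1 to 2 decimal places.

lx = nx/n0 = nx/120: 1, 0.93333…, 0.91667…, 0.86667…, 0.59167…, 0.11667…
lx·mx for x ≥ 1: 2.986667…, 2.016667…, 3.466667…, 2.248333…, 0.221667… → sum = 10.94…
V_1 = 10.94… / l_1 = 10.94… / 0.933333… = 11.721429… → 11.72

11.72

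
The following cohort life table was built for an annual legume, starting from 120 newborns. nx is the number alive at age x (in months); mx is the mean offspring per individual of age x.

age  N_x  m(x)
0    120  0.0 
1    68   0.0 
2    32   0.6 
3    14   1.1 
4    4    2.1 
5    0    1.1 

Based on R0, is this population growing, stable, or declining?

declining

lx = nx/n0 = nx/120: 1, 0.56667…, 0.26667…, 0.11667…, 0.03333…, 0
R0 = Σ lx·mx = 0 + 0 + 0.16… + 0.128333… + 0.07… + 0 = 0.358333…
R0 < 1, so the population is declining.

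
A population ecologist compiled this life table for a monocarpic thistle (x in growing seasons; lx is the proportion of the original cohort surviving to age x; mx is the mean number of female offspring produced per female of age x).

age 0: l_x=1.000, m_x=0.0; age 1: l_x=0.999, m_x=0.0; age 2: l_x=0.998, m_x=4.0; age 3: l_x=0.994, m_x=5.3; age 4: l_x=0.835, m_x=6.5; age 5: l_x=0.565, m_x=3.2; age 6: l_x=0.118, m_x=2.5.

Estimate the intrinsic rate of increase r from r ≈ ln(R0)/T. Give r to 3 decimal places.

0.841

R0 = Σ lx·mx = 0 + 0 + 3.992 + 5.2682 + 5.4275 + 1.808 + 0.295 = 16.7907
Σ x·lx·mx = 56.3086; T = 56.3086/16.7907 = 3.35356…
r ≈ ln(R0)/T = ln(16.7907)/3.35356… = 0.84114… → 0.841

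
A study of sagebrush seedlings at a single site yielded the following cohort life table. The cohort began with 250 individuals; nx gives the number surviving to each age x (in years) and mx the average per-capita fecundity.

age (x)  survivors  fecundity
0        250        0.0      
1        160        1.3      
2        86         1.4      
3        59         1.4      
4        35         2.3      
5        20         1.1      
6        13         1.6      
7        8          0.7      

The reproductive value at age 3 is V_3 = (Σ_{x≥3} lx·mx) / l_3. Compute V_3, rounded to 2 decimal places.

3.58

lx = nx/n0 = nx/250: 1, 0.64, 0.344, 0.236, 0.14, 0.08, 0.052, 0.032
lx·mx for x ≥ 3: 0.3304, 0.322, 0.088, 0.0832, 0.0224 → sum = 0.846
V_3 = 0.846 / l_3 = 0.846 / 0.236 = 3.584746… → 3.58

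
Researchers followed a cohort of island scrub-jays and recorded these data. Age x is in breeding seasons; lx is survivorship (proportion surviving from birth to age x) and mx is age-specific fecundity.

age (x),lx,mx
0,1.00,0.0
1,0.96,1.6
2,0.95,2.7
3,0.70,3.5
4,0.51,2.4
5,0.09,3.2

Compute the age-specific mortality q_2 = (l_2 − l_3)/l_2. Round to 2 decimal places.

q_2 = (l_2 − l_3) / l_2 = (0.95 − 0.7) / 0.95
     = 0.25 / 0.95 = 0.263158… → 0.26

0.26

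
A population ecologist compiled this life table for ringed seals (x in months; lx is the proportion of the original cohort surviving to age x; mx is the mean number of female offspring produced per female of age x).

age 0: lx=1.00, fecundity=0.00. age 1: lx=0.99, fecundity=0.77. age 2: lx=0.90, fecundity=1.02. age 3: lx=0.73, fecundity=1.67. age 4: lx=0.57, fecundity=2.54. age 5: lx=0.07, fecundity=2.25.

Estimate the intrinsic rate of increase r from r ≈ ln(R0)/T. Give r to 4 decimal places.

0.5283

R0 = Σ lx·mx = 0 + 0.7623 + 0.918 + 1.2191 + 1.4478 + 0.1575 = 4.5047
Σ x·lx·mx = 12.8343; T = 12.8343/4.5047 = 2.84909…
r ≈ ln(R0)/T = ln(4.5047)/2.84909… = 0.528281… → 0.5283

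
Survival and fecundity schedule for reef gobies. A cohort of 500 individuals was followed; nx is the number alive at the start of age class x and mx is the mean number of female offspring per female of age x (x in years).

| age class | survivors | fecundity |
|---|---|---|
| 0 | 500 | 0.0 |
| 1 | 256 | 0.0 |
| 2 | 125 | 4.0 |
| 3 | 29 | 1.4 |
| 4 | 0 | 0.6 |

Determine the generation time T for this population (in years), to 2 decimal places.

2.08

lx = nx/n0 = nx/500: 1, 0.512, 0.25, 0.058, 0
lx·mx: 0, 0, 1, 0.0812, 0 → R0 = 1.0812
x·lx·mx: 0, 0, 2, 0.2436, 0 → Σ = 2.2436
T = 2.2436 / 1.0812 = 2.075102… → 2.08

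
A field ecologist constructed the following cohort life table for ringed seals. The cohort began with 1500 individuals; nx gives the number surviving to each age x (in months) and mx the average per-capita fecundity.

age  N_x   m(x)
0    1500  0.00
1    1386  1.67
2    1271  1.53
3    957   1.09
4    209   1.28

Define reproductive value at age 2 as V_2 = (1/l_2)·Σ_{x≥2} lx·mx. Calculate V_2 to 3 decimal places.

lx = nx/n0 = nx/1500: 1, 0.924, 0.84733…, 0.638, 0.13933…
lx·mx for x ≥ 2: 1.29642…, 0.69542, 0.178347… → sum = 2.170187…
V_2 = 2.170187… / l_2 = 2.170187… / 0.847333… = 2.561196… → 2.561

2.561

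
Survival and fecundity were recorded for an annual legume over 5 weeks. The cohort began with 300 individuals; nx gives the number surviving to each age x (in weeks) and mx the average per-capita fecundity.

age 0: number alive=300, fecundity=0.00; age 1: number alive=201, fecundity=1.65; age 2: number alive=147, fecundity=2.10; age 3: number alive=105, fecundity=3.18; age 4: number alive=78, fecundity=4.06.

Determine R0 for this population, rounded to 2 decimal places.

4.30

lx = nx/n0 = nx/300: 1, 0.67, 0.49, 0.35, 0.26
lx·mx by age: 0, 1.1055, 1.029, 1.113, 1.0556
R0 = Σ lx·mx = 4.3031 → 4.30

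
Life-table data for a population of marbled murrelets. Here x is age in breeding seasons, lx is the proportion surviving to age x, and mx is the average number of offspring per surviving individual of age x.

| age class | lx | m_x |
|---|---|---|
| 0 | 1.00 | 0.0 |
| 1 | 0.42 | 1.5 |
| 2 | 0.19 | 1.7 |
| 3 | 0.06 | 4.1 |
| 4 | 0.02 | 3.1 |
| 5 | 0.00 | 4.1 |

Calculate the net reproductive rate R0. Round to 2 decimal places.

lx·mx by age: 0, 0.63, 0.323, 0.246, 0.062, 0
R0 = Σ lx·mx = 1.261 → 1.26

1.26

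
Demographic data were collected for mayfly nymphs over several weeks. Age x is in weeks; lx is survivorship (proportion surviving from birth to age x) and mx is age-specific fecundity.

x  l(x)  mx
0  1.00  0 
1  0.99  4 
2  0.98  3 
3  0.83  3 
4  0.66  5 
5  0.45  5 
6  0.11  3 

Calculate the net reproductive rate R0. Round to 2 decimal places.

lx·mx by age: 0, 3.96, 2.94, 2.49, 3.3, 2.25, 0.33
R0 = Σ lx·mx = 15.27 → 15.27

15.27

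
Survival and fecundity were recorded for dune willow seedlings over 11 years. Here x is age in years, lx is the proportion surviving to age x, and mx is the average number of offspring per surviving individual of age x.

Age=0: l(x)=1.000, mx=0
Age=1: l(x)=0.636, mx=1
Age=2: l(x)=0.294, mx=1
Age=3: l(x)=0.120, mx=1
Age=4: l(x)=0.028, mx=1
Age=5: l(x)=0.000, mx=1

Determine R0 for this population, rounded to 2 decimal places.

1.08

lx·mx by age: 0, 0.636, 0.294, 0.12, 0.028, 0
R0 = Σ lx·mx = 1.078 → 1.08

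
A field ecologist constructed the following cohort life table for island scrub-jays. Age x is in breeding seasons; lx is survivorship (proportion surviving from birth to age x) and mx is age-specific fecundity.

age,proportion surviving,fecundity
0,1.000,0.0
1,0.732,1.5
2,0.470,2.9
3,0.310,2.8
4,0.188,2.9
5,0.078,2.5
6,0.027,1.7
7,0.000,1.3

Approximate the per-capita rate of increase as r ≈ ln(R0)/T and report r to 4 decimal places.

R0 = Σ lx·mx = 0 + 1.098 + 1.363 + 0.868 + 0.5452 + 0.195 + 0.0459 + 0 = 4.1151
Σ x·lx·mx = 9.8592; T = 9.8592/4.1151 = 2.39586…
r ≈ ln(R0)/T = ln(4.1151)/2.39586… = 0.590462… → 0.5905

0.5905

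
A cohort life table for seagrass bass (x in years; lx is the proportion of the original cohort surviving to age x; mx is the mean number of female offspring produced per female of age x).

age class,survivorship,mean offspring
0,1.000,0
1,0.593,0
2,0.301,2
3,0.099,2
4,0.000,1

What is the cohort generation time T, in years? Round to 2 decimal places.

2.25

lx·mx: 0, 0, 0.602, 0.198, 0 → R0 = 0.8
x·lx·mx: 0, 0, 1.204, 0.594, 0 → Σ = 1.798
T = 1.798 / 0.8 = 2.2475 → 2.25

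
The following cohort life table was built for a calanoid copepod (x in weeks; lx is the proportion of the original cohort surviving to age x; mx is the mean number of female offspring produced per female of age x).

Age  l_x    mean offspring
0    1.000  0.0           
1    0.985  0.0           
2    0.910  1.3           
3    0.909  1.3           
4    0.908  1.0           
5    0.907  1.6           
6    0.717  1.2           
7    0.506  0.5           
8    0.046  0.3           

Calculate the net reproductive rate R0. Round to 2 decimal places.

5.85

lx·mx by age: 0, 0, 1.183, 1.1817, 0.908, 1.4512, 0.8604, 0.253, 0.0138
R0 = Σ lx·mx = 5.8511 → 5.85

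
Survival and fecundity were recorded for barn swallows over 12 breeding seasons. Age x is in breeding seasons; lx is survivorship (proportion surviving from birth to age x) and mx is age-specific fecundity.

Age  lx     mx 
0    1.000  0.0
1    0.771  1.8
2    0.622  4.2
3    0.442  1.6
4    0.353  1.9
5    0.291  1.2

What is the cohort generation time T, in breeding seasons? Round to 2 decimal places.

2.30

lx·mx: 0, 1.3878, 2.6124, 0.7072, 0.6707, 0.3492 → R0 = 5.7273
x·lx·mx: 0, 1.3878, 5.2248, 2.1216, 2.6828, 1.746 → Σ = 13.163
T = 13.163 / 5.7273 = 2.298291… → 2.30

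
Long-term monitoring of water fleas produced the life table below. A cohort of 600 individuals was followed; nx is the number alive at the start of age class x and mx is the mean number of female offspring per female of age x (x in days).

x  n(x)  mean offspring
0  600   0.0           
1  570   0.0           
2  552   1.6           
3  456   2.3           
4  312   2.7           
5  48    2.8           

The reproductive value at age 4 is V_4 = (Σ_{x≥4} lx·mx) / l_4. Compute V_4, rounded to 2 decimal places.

lx = nx/n0 = nx/600: 1, 0.95, 0.92, 0.76, 0.52, 0.08
lx·mx for x ≥ 4: 1.404, 0.224 → sum = 1.628
V_4 = 1.628 / l_4 = 1.628 / 0.52 = 3.130769… → 3.13

3.13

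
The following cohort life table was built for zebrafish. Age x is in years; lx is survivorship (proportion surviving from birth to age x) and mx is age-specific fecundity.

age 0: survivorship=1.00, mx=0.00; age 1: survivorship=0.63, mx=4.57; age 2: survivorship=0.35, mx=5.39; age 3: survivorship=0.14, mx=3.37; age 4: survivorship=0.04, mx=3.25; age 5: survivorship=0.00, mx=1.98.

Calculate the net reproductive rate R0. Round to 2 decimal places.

lx·mx by age: 0, 2.8791, 1.8865, 0.4718, 0.13, 0
R0 = Σ lx·mx = 5.3674 → 5.37

5.37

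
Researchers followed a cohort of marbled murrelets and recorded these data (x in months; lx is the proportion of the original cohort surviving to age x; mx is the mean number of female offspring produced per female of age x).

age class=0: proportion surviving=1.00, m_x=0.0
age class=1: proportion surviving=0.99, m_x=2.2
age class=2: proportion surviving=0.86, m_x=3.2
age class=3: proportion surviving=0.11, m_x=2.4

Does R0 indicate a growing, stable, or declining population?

R0 = Σ lx·mx = 0 + 2.178 + 2.752 + 0.264 = 5.194
R0 > 1, so the population is growing.

growing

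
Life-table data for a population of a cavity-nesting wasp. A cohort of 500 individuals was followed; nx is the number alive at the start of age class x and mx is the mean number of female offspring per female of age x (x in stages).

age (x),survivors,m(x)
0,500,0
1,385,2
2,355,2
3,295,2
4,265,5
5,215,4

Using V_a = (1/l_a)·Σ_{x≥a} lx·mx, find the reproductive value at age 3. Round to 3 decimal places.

lx = nx/n0 = nx/500: 1, 0.77, 0.71, 0.59, 0.53, 0.43
lx·mx for x ≥ 3: 1.18, 2.65, 1.72 → sum = 5.55
V_3 = 5.55 / l_3 = 5.55 / 0.59 = 9.40678… → 9.407

9.407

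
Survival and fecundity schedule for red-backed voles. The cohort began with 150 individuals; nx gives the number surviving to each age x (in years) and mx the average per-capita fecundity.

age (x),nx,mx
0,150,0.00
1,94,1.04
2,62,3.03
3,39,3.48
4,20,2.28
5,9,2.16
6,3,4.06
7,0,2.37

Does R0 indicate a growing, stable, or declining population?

lx = nx/n0 = nx/150: 1, 0.62667…, 0.41333…, 0.26, 0.13333…, 0.06, 0.02, 0
R0 = Σ lx·mx = 0 + 0.651733… + 1.2524… + 0.9048 + 0.304… + 0.1296 + 0.0812 + 0 = 3.323733…
R0 > 1, so the population is growing.

growing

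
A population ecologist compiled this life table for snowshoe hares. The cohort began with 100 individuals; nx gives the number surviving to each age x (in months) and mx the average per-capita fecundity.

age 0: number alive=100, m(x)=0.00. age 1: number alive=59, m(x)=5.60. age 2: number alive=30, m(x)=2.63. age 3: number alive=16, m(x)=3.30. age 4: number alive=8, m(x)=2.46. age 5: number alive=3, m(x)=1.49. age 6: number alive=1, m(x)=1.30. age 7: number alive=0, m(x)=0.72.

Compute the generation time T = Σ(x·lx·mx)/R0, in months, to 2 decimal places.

1.55

lx = nx/n0 = nx/100: 1, 0.59, 0.3, 0.16, 0.08, 0.03, 0.01, 0
lx·mx: 0, 3.304, 0.789, 0.528, 0.1968, 0.0447, 0.013, 0 → R0 = 4.8755
x·lx·mx: 0, 3.304, 1.578, 1.584, 0.7872, 0.2235, 0.078, 0 → Σ = 7.5547
T = 7.5547 / 4.8755 = 1.549523… → 1.55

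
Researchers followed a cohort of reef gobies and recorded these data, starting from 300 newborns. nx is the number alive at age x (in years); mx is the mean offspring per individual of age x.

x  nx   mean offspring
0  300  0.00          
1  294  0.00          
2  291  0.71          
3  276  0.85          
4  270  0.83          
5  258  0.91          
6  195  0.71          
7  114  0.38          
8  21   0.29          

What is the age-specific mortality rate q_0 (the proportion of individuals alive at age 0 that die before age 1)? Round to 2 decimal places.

0.02

lx = nx/n0 = nx/300: 1, 0.98, 0.97, 0.92, 0.9, 0.86, 0.65, 0.38, 0.07
q_0 = (l_0 − l_1) / l_0 = (1 − 0.98) / 1
     = 0.02 / 1 = 0.02 → 0.02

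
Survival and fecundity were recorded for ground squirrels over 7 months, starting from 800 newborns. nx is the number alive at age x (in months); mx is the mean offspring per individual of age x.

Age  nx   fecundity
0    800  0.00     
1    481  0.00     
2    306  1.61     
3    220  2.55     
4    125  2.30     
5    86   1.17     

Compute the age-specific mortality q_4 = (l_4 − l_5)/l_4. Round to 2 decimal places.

lx = nx/n0 = nx/800: 1, 0.60125, 0.3825, 0.275, 0.15625, 0.1075
q_4 = (l_4 − l_5) / l_4 = (0.15625 − 0.1075) / 0.15625
     = 0.04875 / 0.15625 = 0.312 → 0.31

0.31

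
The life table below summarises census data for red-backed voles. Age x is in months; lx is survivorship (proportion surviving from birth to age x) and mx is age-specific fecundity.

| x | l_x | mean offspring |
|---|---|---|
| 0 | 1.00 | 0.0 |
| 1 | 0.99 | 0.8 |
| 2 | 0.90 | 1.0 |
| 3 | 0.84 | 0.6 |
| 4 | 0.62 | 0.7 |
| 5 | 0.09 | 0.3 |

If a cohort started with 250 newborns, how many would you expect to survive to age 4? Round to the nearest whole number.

Expected survivors = N0 · l_4 = 250 × 0.62 = 155 → 155

155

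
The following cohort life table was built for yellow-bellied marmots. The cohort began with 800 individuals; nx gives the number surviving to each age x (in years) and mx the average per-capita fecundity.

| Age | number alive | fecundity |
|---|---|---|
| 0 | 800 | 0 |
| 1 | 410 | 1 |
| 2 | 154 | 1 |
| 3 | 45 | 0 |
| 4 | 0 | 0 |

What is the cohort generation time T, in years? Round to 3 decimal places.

lx = nx/n0 = nx/800: 1, 0.5125, 0.1925, 0.05625, 0
lx·mx: 0, 0.5125, 0.1925, 0, 0 → R0 = 0.705
x·lx·mx: 0, 0.5125, 0.385, 0, 0 → Σ = 0.8975
T = 0.8975 / 0.705 = 1.27305… → 1.273

1.273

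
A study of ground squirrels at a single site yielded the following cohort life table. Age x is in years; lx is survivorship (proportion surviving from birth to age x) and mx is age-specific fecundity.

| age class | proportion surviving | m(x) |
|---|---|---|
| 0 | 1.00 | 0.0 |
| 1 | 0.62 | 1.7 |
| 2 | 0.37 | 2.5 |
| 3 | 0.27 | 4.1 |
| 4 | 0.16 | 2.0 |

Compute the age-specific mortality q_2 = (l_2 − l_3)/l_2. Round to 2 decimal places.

0.27

q_2 = (l_2 − l_3) / l_2 = (0.37 − 0.27) / 0.37
     = 0.1 / 0.37 = 0.27027… → 0.27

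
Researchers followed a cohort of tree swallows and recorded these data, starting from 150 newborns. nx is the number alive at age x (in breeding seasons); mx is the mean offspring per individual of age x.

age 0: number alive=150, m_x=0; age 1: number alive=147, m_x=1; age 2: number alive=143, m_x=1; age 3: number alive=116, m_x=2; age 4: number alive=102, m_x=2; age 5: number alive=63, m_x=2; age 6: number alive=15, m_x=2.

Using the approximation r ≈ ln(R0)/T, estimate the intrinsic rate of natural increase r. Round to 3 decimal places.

lx = nx/n0 = nx/150: 1, 0.98, 0.95333…, 0.77333…, 0.68, 0.42, 0.1
R0 = Σ lx·mx = 0 + 0.98 + 0.95333… + 1.54667… + 1.36 + 0.84 + 0.2 = 5.88…
Σ x·lx·mx = 18.366667…; T = 18.366667…/5.88… = 3.12358…
r ≈ ln(R0)/T = ln(5.88…)/3.12358… = 0.56716… → 0.567

0.567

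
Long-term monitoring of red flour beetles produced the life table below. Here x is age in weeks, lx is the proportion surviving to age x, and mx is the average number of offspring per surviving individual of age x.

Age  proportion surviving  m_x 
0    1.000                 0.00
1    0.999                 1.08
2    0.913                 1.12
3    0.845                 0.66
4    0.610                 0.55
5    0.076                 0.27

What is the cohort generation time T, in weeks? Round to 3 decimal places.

2.070

lx·mx: 0, 1.07892, 1.02256, 0.5577, 0.3355, 0.02052 → R0 = 3.0152
x·lx·mx: 0, 1.07892, 2.04512, 1.6731, 1.342, 0.1026 → Σ = 6.24174
T = 6.24174 / 3.0152 = 2.070092… → 2.070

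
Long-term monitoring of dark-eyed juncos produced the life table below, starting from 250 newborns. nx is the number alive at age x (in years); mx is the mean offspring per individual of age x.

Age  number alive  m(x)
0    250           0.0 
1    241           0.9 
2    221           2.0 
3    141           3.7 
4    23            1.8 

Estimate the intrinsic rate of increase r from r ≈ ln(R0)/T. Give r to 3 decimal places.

0.685

lx = nx/n0 = nx/250: 1, 0.964, 0.884, 0.564, 0.092
R0 = Σ lx·mx = 0 + 0.8676 + 1.768 + 2.0868 + 0.1656 = 4.888
Σ x·lx·mx = 11.3264; T = 11.3264/4.888 = 2.31718…
r ≈ ln(R0)/T = ln(4.888)/2.31718… = 0.68479… → 0.685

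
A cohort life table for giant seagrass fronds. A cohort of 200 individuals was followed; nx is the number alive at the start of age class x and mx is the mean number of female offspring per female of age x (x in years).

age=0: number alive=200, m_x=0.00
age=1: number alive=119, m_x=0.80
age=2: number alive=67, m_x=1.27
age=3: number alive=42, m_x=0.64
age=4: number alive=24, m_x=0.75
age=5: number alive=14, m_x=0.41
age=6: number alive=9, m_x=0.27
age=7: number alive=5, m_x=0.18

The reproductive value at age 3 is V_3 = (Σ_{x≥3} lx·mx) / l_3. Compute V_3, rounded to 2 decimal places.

1.28

lx = nx/n0 = nx/200: 1, 0.595, 0.335, 0.21, 0.12, 0.07, 0.045, 0.025
lx·mx for x ≥ 3: 0.1344, 0.09, 0.0287, 0.01215, 0.0045 → sum = 0.26975
V_3 = 0.26975 / l_3 = 0.26975 / 0.21 = 1.284524… → 1.28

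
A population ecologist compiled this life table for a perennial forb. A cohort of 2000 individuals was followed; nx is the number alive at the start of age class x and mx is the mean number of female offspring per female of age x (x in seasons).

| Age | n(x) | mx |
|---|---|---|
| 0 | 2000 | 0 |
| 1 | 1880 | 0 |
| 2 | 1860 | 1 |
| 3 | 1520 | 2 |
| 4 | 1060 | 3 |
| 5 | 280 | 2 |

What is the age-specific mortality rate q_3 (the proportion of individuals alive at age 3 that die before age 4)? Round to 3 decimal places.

0.303

lx = nx/n0 = nx/2000: 1, 0.94, 0.93, 0.76, 0.53, 0.14
q_3 = (l_3 − l_4) / l_3 = (0.76 − 0.53) / 0.76
     = 0.23 / 0.76 = 0.302632… → 0.303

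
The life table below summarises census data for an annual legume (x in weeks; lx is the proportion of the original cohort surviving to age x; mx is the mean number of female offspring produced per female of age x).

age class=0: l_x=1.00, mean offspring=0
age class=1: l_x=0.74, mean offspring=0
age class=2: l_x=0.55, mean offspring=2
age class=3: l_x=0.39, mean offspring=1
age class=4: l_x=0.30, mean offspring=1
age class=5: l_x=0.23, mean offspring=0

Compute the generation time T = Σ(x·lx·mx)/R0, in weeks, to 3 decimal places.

lx·mx: 0, 0, 1.1, 0.39, 0.3, 0 → R0 = 1.79
x·lx·mx: 0, 0, 2.2, 1.17, 1.2, 0 → Σ = 4.57
T = 4.57 / 1.79 = 2.553073… → 2.553

2.553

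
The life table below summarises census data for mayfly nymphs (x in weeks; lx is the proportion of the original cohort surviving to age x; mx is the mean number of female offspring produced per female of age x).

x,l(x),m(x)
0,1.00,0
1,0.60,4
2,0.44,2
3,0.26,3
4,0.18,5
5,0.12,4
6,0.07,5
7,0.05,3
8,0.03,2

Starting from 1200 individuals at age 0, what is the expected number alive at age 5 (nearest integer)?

144

Expected survivors = N0 · l_5 = 1200 × 0.12 = 144 → 144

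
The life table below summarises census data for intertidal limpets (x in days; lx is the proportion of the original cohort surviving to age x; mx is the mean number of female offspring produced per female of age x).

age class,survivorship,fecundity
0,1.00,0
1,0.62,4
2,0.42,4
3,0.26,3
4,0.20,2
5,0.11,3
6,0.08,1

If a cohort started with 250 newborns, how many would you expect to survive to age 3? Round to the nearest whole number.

Expected survivors = N0 · l_3 = 250 × 0.26 = 65 → 65

65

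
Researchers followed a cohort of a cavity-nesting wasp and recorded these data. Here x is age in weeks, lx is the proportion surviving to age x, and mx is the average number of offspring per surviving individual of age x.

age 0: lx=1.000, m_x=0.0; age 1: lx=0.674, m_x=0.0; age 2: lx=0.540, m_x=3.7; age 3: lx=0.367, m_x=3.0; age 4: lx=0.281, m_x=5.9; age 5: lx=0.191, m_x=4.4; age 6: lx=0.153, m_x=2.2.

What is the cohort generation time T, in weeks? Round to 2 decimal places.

lx·mx: 0, 0, 1.998, 1.101, 1.6579, 0.8404, 0.3366 → R0 = 5.9339
x·lx·mx: 0, 0, 3.996, 3.303, 6.6316, 4.202, 2.0196 → Σ = 20.1522
T = 20.1522 / 5.9339 = 3.396114… → 3.40

3.40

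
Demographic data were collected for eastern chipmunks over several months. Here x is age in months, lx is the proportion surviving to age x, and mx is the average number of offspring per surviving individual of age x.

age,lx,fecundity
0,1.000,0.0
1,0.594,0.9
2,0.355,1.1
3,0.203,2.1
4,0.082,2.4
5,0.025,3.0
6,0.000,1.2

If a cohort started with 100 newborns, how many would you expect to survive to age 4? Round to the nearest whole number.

Expected survivors = N0 · l_4 = 100 × 0.082 = 8.2 → 8

8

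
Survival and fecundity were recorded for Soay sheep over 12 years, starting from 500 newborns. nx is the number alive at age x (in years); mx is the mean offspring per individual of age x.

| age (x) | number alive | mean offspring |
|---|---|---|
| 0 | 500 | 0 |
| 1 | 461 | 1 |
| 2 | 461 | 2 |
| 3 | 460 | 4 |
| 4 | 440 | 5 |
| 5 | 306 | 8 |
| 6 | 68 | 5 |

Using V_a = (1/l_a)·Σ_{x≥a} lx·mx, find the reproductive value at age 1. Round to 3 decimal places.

lx = nx/n0 = nx/500: 1, 0.922, 0.922, 0.92, 0.88, 0.612, 0.136
lx·mx for x ≥ 1: 0.922, 1.844, 3.68, 4.4, 4.896, 0.68 → sum = 16.422
V_1 = 16.422 / l_1 = 16.422 / 0.922 = 17.81128… → 17.811

17.811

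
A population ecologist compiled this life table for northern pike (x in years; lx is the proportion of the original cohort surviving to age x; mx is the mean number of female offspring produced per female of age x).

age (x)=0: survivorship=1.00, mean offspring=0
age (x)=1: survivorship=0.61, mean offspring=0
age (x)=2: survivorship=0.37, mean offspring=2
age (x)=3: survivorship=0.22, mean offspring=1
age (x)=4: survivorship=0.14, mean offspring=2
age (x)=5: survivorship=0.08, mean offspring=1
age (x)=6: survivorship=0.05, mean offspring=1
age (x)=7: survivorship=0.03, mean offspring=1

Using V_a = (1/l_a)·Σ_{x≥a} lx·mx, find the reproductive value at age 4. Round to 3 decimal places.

3.143

lx·mx for x ≥ 4: 0.28, 0.08, 0.05, 0.03 → sum = 0.44
V_4 = 0.44 / l_4 = 0.44 / 0.14 = 3.142857… → 3.143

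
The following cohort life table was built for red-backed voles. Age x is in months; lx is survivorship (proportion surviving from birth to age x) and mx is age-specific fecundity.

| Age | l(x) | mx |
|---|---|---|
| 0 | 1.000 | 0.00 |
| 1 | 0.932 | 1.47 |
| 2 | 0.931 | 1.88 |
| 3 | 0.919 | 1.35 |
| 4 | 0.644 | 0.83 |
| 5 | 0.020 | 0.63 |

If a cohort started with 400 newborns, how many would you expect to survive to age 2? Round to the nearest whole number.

Expected survivors = N0 · l_2 = 400 × 0.931 = 372.4 → 372

372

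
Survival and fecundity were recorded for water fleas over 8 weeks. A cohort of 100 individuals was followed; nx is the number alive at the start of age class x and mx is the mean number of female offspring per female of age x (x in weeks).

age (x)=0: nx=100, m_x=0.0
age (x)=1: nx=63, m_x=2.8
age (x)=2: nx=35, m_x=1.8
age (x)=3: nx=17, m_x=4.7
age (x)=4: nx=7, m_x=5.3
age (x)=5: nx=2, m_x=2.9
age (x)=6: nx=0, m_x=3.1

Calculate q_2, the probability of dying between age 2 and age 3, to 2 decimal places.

lx = nx/n0 = nx/100: 1, 0.63, 0.35, 0.17, 0.07, 0.02, 0
q_2 = (l_2 − l_3) / l_2 = (0.35 − 0.17) / 0.35
     = 0.18 / 0.35 = 0.514286… → 0.51

0.51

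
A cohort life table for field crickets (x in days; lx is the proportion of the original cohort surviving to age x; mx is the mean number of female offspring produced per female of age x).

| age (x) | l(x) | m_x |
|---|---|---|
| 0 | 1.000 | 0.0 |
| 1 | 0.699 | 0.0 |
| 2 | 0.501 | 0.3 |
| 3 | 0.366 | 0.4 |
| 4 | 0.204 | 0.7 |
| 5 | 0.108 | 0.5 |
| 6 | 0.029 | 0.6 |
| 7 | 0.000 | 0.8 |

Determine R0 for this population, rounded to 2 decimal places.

lx·mx by age: 0, 0, 0.1503, 0.1464, 0.1428, 0.054, 0.0174, 0
R0 = Σ lx·mx = 0.5109 → 0.51

0.51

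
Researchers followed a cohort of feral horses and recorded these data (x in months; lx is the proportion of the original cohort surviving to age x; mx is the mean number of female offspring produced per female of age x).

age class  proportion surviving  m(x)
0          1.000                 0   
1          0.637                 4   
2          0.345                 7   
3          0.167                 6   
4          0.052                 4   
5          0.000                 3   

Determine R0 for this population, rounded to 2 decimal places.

lx·mx by age: 0, 2.548, 2.415, 1.002, 0.208, 0
R0 = Σ lx·mx = 6.173 → 6.17

6.17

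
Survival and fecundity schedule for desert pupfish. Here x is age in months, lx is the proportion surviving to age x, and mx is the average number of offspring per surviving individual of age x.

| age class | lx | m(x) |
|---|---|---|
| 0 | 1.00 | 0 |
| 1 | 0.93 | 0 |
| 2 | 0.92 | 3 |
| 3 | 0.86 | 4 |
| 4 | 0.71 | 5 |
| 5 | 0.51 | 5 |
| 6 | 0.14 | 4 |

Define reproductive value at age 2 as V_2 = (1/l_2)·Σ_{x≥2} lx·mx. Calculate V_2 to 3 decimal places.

lx·mx for x ≥ 2: 2.76, 3.44, 3.55, 2.55, 0.56 → sum = 12.86
V_2 = 12.86 / l_2 = 12.86 / 0.92 = 13.978261… → 13.978

13.978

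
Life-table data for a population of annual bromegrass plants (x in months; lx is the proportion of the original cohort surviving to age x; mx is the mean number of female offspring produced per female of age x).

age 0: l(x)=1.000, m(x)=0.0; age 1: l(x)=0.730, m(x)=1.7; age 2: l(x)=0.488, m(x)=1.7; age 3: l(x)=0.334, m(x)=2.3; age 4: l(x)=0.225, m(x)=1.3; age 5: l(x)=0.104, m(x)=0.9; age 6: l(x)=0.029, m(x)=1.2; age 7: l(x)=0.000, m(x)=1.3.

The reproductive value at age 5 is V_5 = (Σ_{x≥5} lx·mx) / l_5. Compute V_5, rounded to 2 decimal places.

lx·mx for x ≥ 5: 0.0936, 0.0348, 0 → sum = 0.1284
V_5 = 0.1284 / l_5 = 0.1284 / 0.104 = 1.234615… → 1.23

1.23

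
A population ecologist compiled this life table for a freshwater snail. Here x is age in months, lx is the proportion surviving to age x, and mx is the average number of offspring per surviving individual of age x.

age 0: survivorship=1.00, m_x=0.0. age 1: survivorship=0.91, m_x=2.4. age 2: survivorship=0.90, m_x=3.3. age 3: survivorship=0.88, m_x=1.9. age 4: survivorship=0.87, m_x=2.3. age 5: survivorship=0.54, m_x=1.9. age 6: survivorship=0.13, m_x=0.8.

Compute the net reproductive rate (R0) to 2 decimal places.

lx·mx by age: 0, 2.184, 2.97, 1.672, 2.001, 1.026, 0.104
R0 = Σ lx·mx = 9.957 → 9.96

9.96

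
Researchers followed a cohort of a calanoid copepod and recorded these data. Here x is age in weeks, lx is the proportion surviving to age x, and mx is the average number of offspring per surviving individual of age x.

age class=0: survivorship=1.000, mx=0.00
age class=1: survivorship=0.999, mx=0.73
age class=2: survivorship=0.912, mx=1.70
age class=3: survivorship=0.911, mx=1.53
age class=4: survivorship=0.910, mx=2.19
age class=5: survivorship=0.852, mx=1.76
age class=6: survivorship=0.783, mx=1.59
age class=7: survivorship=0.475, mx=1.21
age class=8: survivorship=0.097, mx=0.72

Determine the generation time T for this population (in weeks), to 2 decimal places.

lx·mx: 0, 0.72927, 1.5504, 1.39383, 1.9929, 1.49952, 1.24497, 0.57475, 0.06984 → R0 = 9.05548
x·lx·mx: 0, 0.72927, 3.1008, 4.18149, 7.9716, 7.4976, 7.46982, 4.02325, 0.55872 → Σ = 35.53255
T = 35.53255 / 9.05548 = 3.923873… → 3.92

3.92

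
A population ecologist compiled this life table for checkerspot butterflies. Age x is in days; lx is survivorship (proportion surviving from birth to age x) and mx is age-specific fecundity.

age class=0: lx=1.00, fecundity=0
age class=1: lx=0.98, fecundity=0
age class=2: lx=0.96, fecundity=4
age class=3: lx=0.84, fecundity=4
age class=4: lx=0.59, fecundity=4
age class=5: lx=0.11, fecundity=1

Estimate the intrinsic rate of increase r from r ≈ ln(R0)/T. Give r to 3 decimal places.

R0 = Σ lx·mx = 0 + 0 + 3.84 + 3.36 + 2.36 + 0.11 = 9.67
Σ x·lx·mx = 27.75; T = 27.75/9.67 = 2.8697…
r ≈ ln(R0)/T = ln(9.67)/2.8697… = 0.79068… → 0.791

0.791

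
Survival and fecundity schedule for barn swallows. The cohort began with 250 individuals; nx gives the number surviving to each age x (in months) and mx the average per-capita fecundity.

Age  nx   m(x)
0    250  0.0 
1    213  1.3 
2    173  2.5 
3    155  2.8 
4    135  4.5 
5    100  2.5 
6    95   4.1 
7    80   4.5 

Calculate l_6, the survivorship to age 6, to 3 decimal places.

0.380

l_6 = n_6/n_0 = 95/250 = 0.38 → 0.380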